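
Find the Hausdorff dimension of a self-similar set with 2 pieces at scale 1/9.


For a self-similar set with N copies scaled by 1/r:
dim_H = log(N)/log(r) = log(2)/log(9)
= 0.693147/2.197225
= 0.315465


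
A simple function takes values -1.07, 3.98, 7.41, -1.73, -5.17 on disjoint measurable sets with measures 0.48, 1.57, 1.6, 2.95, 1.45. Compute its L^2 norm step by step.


Step 1: Compute |f_i|^2 for each value:
  |-1.07|^2 = 1.1449
  |3.98|^2 = 15.8404
  |7.41|^2 = 54.9081
  |-1.73|^2 = 2.9929
  |-5.17|^2 = 26.7289
Step 2: Multiply by measures and sum:
  1.1449 * 0.48 = 0.549552
  15.8404 * 1.57 = 24.869428
  54.9081 * 1.6 = 87.85296
  2.9929 * 2.95 = 8.829055
  26.7289 * 1.45 = 38.756905
Sum = 0.549552 + 24.869428 + 87.85296 + 8.829055 + 38.756905 = 160.8579
Step 3: Take the p-th root:
||f||_2 = (160.8579)^(1/2) = 12.682977


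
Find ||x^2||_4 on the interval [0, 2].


Step 1: ||f||_4 = (integral_0^2 |x^2|^4 dx)^(1/4)
     = (integral_0^2 x^8 dx)^(1/4)
Step 2: integral_0^2 x^8 dx = [x^9/(9)] from 0 to 2 = 2^9/9
     = 512/9 = 56.888889
Step 3: ||f||_4 = (56.888889)^(1/4) = 2.746356


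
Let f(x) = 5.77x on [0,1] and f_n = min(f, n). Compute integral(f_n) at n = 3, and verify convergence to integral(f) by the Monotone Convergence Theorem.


f(x) = 5.77x on [0,1]; f_n(x) = min(5.77x, n). At n = 3:
Step 1: f(x) reaches 3 at x = 3/5.77 = 0.519931
Step 2: integral(f_3) = integral(5.77x, 0, 0.519931) + integral(3, 0.519931, 1)
       = 5.77*0.519931^2/2 + 3*(1 - 0.519931)
       = 0.779896 + 1.440208
       = 2.220104
Step 3: As n -> infinity, f_n increases to f, so by MCT integral(f_n) -> integral(f) = 5.77/2 = 2.885.
Convergence: integral(f_3) = 2.220104 -> 2.885 as n -> infinity


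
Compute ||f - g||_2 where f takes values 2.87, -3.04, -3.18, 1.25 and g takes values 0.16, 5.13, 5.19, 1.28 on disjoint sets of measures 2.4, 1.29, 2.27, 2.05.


Step 1: Compute differences f_i - g_i:
  2.87 - 0.16 = 2.71
  -3.04 - 5.13 = -8.17
  -3.18 - 5.19 = -8.37
  1.25 - 1.28 = -0.03
Step 2: Compute |diff|^2 * measure for each set:
  |2.71|^2 * 2.4 = 7.3441 * 2.4 = 17.62584
  |-8.17|^2 * 1.29 = 66.7489 * 1.29 = 86.106081
  |-8.37|^2 * 2.27 = 70.0569 * 2.27 = 159.029163
  |-0.03|^2 * 2.05 = 9.000000e-04 * 2.05 = 0.001845
Step 3: Sum = 262.762929
Step 4: ||f-g||_2 = (262.762929)^(1/2) = 16.209964


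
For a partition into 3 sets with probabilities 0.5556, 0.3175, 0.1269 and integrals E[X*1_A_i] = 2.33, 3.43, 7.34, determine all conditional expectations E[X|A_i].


For each cell A_i: E[X|A_i] = E[X*1_A_i] / P(A_i)
Step 1: E[X|A_1] = 2.33 / 0.5556 = 4.193665
Step 2: E[X|A_2] = 3.43 / 0.3175 = 10.80315
Step 3: E[X|A_3] = 7.34 / 0.1269 = 57.84082
Verification: E[X] = sum E[X*1_A_i] = 2.33 + 3.43 + 7.34 = 13.1


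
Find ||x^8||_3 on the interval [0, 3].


Step 1: ||f||_3 = (integral_0^3 |x^8|^3 dx)^(1/3)
     = (integral_0^3 x^24 dx)^(1/3)
Step 2: integral_0^3 x^24 dx = [x^25/(25)] from 0 to 3 = 3^25/25
     = 847288609443/25 = 3.389154e+10
Step 3: ||f||_3 = (3.389154e+10)^(1/3) = 3236.163484


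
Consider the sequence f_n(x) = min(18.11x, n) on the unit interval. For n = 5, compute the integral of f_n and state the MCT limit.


f(x) = 18.11x on [0,1]; f_n(x) = min(18.11x, n). At n = 5:
Step 1: f(x) reaches 5 at x = 5/18.11 = 0.276091
Step 2: integral(f_5) = integral(18.11x, 0, 0.276091) + integral(5, 0.276091, 1)
       = 18.11*0.276091^2/2 + 5*(1 - 0.276091)
       = 0.690226 + 3.619547
       = 4.309774
Step 3: As n -> infinity, f_n increases to f, so by MCT integral(f_n) -> integral(f) = 18.11/2 = 9.055.
Convergence: integral(f_5) = 4.309774 -> 9.055 as n -> infinity


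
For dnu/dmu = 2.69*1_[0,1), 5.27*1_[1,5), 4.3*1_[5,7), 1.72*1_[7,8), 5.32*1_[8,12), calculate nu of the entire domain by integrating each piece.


Integrate each piece of the Radon-Nikodym derivative:
Step 1: integral_0^1 2.69 dx = 2.69*(1-0) = 2.69*1 = 2.69
Step 2: integral_1^5 5.27 dx = 5.27*(5-1) = 5.27*4 = 21.08
Step 3: integral_5^7 4.3 dx = 4.3*(7-5) = 4.3*2 = 8.6
Step 4: integral_7^8 1.72 dx = 1.72*(8-7) = 1.72*1 = 1.72
Step 5: integral_8^12 5.32 dx = 5.32*(12-8) = 5.32*4 = 21.28
Total: 2.69 + 21.08 + 8.6 + 1.72 + 21.28 = 55.37


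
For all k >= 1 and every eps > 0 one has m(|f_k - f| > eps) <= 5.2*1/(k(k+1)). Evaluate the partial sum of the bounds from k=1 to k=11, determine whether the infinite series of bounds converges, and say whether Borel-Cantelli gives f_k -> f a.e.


Step 1: List the terms 5.2*1/(k(k+1)) for k = 1 to 11:
  k=1: 2.6
  k=2: 0.866667
  k=3: 0.433333
  k=4: 0.26
  k=5: 0.173333
  k=6: 0.12381
  k=7: 0.092857
  k=8: 0.072222
  k=9: 0.057778
  k=10: 0.047273
  k=11: 0.039394
Step 2: Partial sum = 2.6 + 0.866667 + 0.433333 + 0.26 + 0.173333 + 0.12381 + 0.092857 + 0.072222 + 0.057778 + 0.047273 + 0.039394
     = 4.766667
Step 3: The full series sum_(k>=1) 5.2*1/(k(k+1)) converges (telescoping series sum 1/(k(k+1)) = 1; a constant multiple of a convergent series converges).
Step 4: Fix eps > 0. Since sum_k m(|f_k - f| > eps) < infinity, the Borel-Cantelli lemma gives
        m(limsup_k {|f_k - f| > eps}) = 0, i.e. for a.e. x, |f_k(x) - f(x)| <= eps for all large k.
        Applying this with eps = 1/j for j = 1, 2, ... and intersecting the countably many full-measure sets,
        for a.e. x we get limsup_k |f_k(x) - f(x)| <= 1/j for every j, hence f_k -> f almost everywhere.
Conclusion: series converges; Borel-Cantelli yields f_k -> f a.e.


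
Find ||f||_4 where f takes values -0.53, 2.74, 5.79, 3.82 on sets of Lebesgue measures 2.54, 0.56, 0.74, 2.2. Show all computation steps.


Step 1: Compute |f_i|^4 for each value:
  |-0.53|^4 = 0.078905
  |2.74|^4 = 56.364058
  |5.79|^4 = 1123.865281
  |3.82|^4 = 212.938138
Step 2: Multiply by measures and sum:
  0.078905 * 2.54 = 0.200418
  56.364058 * 0.56 = 31.563872
  1123.865281 * 0.74 = 831.660308
  212.938138 * 2.2 = 468.463903
Sum = 0.200418 + 31.563872 + 831.660308 + 468.463903 = 1331.888501
Step 3: Take the p-th root:
||f||_4 = (1331.888501)^(1/4) = 6.041113


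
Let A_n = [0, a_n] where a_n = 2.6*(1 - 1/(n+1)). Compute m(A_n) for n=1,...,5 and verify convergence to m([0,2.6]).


By continuity of measure from below: if A_n increases to A, then m(A_n) -> m(A).
Here A = [0, 2.6], so m(A) = 2.6
Step 1: a_1 = 2.6*(1 - 1/2) = 1.3, m(A_1) = 1.3
Step 2: a_2 = 2.6*(1 - 1/3) = 1.7333, m(A_2) = 1.7333
Step 3: a_3 = 2.6*(1 - 1/4) = 1.95, m(A_3) = 1.95
Step 4: a_4 = 2.6*(1 - 1/5) = 2.08, m(A_4) = 2.08
Step 5: a_5 = 2.6*(1 - 1/6) = 2.1667, m(A_5) = 2.1667
Limit: m(A_n) -> m([0,2.6]) = 2.6


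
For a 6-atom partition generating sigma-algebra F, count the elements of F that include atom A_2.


Each element of F is a union of some subset S of the 6 atoms.
The element contains A_2 iff A_2 is in S.
So we count subsets S of {A_1,...,A_6} with A_2 in S: choose freely among the other 5 atoms.
Count = 2^(6-1) = 2^5 = 32.


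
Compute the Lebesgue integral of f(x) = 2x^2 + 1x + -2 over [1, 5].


The Lebesgue integral of a Riemann-integrable function agrees with the Riemann integral.
Antiderivative F(x) = (2/3)x^3 + (1/2)x^2 + -2x
F(5) = (2/3)*5^3 + (1/2)*5^2 + -2*5
     = (2/3)*125 + (1/2)*25 + -2*5
     = 83.333333 + 12.5 + -10
     = 85.833333
F(1) = -0.833333
Integral = F(5) - F(1) = 85.833333 - -0.833333 = 86.666667


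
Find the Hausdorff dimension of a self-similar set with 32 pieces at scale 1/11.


For a self-similar set with N copies scaled by 1/r:
dim_H = log(N)/log(r) = log(32)/log(11)
= 3.465736/2.397895
= 1.445324


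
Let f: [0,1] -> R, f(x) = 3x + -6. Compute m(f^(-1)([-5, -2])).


f^(-1)([-5, -2]) = {x : -5 <= 3x + -6 <= -2}
Solving: (-5 - -6)/3 <= x <= (-2 - -6)/3
= [0.333333, 1.333333]
Intersecting with [0,1]: [0.333333, 1]
Measure = 1 - 0.333333 = 0.666667


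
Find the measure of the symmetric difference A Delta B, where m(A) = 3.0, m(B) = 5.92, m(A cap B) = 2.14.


m(A Delta B) = m(A) + m(B) - 2*m(A n B)
= 3.0 + 5.92 - 2*2.14
= 3.0 + 5.92 - 4.28
= 4.64


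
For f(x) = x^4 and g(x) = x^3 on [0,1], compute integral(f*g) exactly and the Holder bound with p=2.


Step 1: Exact integral of f*g = integral(x^7, 0, 1) = 1/8
     = 0.125
Step 2: Holder bound with p=2, q=2:
  ||f||_p = (integral x^8 dx)^(1/2) = (1/9)^(1/2) = 0.333333
  ||g||_q = (integral x^6 dx)^(1/2) = (1/7)^(1/2) = 0.377964
Step 3: Holder bound = ||f||_p * ||g||_q = 0.333333 * 0.377964 = 0.125988
Verification: 0.125 <= 0.125988 (Holder holds)


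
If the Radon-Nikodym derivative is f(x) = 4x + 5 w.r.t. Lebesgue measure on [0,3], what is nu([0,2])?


nu(A) = integral_A (dnu/dmu) dmu = integral_0^2 (4x + 5) dx
Step 1: Antiderivative F(x) = (4/2)x^2 + 5x
Step 2: F(2) = (4/2)*2^2 + 5*2 = 8 + 10 = 18
Step 3: F(0) = (4/2)*0^2 + 5*0 = 0.0 + 0 = 0.0
Step 4: nu([0,2]) = F(2) - F(0) = 18 - 0.0 = 18


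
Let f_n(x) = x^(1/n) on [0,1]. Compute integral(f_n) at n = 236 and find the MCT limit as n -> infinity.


At n = 236: f_236(x) = x^(1/236).
Step 1: integral(x^(1/236), 0, 1) = [x^(1/236+1) / (1/236+1)] from 0 to 1
     = 1 / (1/236 + 1) = 1 / ((236+1)/236) = 236/(236+1)
     = 236/237 = 0.995781
Step 2: As n -> infinity, f_n(x) = x^(1/n) -> 1 for x in (0,1], and f_n is increasing in n.
By MCT, lim_n integral(f_n) = integral(lim_n f_n) = integral(1, 0, 1) = 1.
Step 3: Verify convergence: 236/237 = 0.995781 -> 1


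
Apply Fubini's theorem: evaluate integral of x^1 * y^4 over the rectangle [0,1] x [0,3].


By Fubini's theorem, the double integral factors as a product of single integrals:
Step 1: integral_0^1 x^1 dx = [x^2/2] from 0 to 1
     = 1^2/2 = 0.5
Step 2: integral_0^3 y^4 dy = [y^5/5] from 0 to 3
     = 3^5/5 = 48.6
Step 3: Double integral = 0.5 * 48.6 = 24.3


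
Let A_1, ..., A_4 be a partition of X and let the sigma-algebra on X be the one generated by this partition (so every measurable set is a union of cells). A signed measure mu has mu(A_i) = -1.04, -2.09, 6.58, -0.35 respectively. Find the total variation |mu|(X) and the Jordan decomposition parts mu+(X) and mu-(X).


Step 1: Every measurable set is a union of atoms (the cells / points), so a Hahn decomposition is
  obtained by grouping atoms by sign: P = union of atoms with mu > 0, N = union of the remaining atoms.
  Atoms in P (indices): 3;  atoms in N (indices): 1, 2, 4
  Positive values: 6.58
  Negative values: -1.04, -2.09, -0.35
Step 2: mu+(X) = mu(P) = sum of positive atom values = 6.58
Step 3: mu-(X) = -mu(N) = sum of |negative atom values| = 3.48
Step 4: |mu|(X) = mu+(X) + mu-(X) = 6.58 + 3.48 = 10.06


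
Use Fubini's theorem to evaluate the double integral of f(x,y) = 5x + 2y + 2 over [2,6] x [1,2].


By Fubini, integrate in x first, then y.
Step 1: Fix y, integrate over x in [2,6]:
  integral(5x + 2y + 2, x=2..6)
  = 5*(6^2 - 2^2)/2 + (2y + 2)*(6 - 2)
  = 80 + (2y + 2)*4
  = 80 + 8y + 8
  = 88 + 8y
Step 2: Integrate over y in [1,2]:
  integral(88 + 8y, y=1..2)
  = 88*1 + 8*(2^2 - 1^2)/2
  = 88 + 12
  = 100


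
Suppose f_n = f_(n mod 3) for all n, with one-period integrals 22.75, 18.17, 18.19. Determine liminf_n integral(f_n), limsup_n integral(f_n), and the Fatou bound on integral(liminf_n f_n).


The sequence (integral(f_n)) is periodic with period 3, repeating the values 22.75, 18.17, 18.19 indefinitely.
Step 1: For a periodic sequence, every tail (a_m, a_(m+1), ...) contains all 3 period values infinitely often.
Step 2: Hence inf of every tail = min of the period values = min(22.75, 18.17, 18.19) = 18.17.
        liminf_n integral(f_n) = sup over m of (inf of tail from m) = 18.17.
Step 3: Similarly sup of every tail = max of the period values = 22.75.
        limsup_n integral(f_n) = 22.75.
Step 4: Fatou's lemma: integral(liminf_n f_n) <= liminf_n integral(f_n) = 18.17.
        So the integral of the pointwise liminf is at most 18.17.


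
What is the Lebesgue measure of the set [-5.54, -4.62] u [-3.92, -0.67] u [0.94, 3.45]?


For pairwise disjoint intervals, m(union) = sum of lengths.
= (-4.62 - -5.54) + (-0.67 - -3.92) + (3.45 - 0.94)
= 0.92 + 3.25 + 2.51
= 6.68


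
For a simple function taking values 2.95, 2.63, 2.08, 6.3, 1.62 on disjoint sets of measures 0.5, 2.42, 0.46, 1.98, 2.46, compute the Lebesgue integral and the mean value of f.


Step 1: Integral = sum(value_i * measure_i)
= 2.95*0.5 + 2.63*2.42 + 2.08*0.46 + 6.3*1.98 + 1.62*2.46
= 1.475 + 6.3646 + 0.9568 + 12.474 + 3.9852
= 25.2556
Step 2: Total measure of domain = 0.5 + 2.42 + 0.46 + 1.98 + 2.46 = 7.82
Step 3: Average value = 25.2556 / 7.82 = 3.229616


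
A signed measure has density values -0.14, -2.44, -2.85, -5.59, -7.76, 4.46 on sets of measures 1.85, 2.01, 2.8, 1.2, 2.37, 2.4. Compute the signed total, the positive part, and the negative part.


Step 1: Compute signed measure on each set:
  Set 1: -0.14 * 1.85 = -0.259
  Set 2: -2.44 * 2.01 = -4.9044
  Set 3: -2.85 * 2.8 = -7.98
  Set 4: -5.59 * 1.2 = -6.708
  Set 5: -7.76 * 2.37 = -18.3912
  Set 6: 4.46 * 2.4 = 10.704
Step 2: Total signed measure = (-0.259) + (-4.9044) + (-7.98) + (-6.708) + (-18.3912) + (10.704)
     = -27.5386
Step 3: Positive part mu+(X) = sum of positive contributions = 10.704
Step 4: Negative part mu-(X) = |sum of negative contributions| = 38.2426


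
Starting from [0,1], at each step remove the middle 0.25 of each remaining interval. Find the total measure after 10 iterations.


Step 1: At each step, fraction remaining = 1 - 0.25 = 0.75
Step 2: After 10 steps, measure = (0.75)^10
Result = 0.056314


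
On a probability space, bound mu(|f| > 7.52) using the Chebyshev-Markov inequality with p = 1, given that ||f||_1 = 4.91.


Chebyshev/Markov inequality: mu(|f| > eps) <= (||f||_p / eps)^p
Step 1: ||f||_1 / eps = 4.91 / 7.52 = 0.652926
Step 2: Raise to power p = 1:
  (0.652926)^1 = 0.652926
Step 3: Therefore mu(|f| > 7.52) <= 0.652926


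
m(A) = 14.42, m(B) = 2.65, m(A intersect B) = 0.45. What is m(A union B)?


By inclusion-exclusion: m(A u B) = m(A) + m(B) - m(A n B)
= 14.42 + 2.65 - 0.45
= 16.62


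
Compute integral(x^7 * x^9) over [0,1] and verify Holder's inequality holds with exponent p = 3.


Step 1: Exact integral of f*g = integral(x^16, 0, 1) = 1/17
     = 0.058824
Step 2: Holder bound with p=3, q=1.5:
  ||f||_p = (integral x^21 dx)^(1/3) = (1/22)^(1/3) = 0.356883
  ||g||_q = (integral x^13.5 dx)^(1/1.5) = (1/14.5)^(1/1.5) = 0.168172
Step 3: Holder bound = ||f||_p * ||g||_q = 0.356883 * 0.168172 = 0.060018
Verification: 0.058824 <= 0.060018 (Holder holds)


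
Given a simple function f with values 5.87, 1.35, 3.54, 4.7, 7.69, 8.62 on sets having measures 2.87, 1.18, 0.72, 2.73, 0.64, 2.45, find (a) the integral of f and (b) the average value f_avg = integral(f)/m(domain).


Step 1: Integral = sum(value_i * measure_i)
= 5.87*2.87 + 1.35*1.18 + 3.54*0.72 + 4.7*2.73 + 7.69*0.64 + 8.62*2.45
= 16.8469 + 1.593 + 2.5488 + 12.831 + 4.9216 + 21.119
= 59.8603
Step 2: Total measure of domain = 2.87 + 1.18 + 0.72 + 2.73 + 0.64 + 2.45 = 10.59
Step 3: Average value = 59.8603 / 10.59 = 5.652531


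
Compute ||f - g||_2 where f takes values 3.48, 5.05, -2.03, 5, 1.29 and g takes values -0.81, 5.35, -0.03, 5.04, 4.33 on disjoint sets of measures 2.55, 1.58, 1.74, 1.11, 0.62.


Step 1: Compute differences f_i - g_i:
  3.48 - -0.81 = 4.29
  5.05 - 5.35 = -0.3
  -2.03 - -0.03 = -2
  5 - 5.04 = -0.04
  1.29 - 4.33 = -3.04
Step 2: Compute |diff|^2 * measure for each set:
  |4.29|^2 * 2.55 = 18.4041 * 2.55 = 46.930455
  |-0.3|^2 * 1.58 = 0.09 * 1.58 = 0.1422
  |-2|^2 * 1.74 = 4 * 1.74 = 6.96
  |-0.04|^2 * 1.11 = 0.0016 * 1.11 = 0.001776
  |-3.04|^2 * 0.62 = 9.2416 * 0.62 = 5.729792
Step 3: Sum = 59.764223
Step 4: ||f-g||_2 = (59.764223)^(1/2) = 7.730732


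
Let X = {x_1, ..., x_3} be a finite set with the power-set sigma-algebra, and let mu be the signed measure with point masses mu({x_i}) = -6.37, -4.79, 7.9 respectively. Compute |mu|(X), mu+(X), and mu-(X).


Step 1: Every measurable set is a union of atoms (the cells / points), so a Hahn decomposition is
  obtained by grouping atoms by sign: P = union of atoms with mu > 0, N = union of the remaining atoms.
  Atoms in P (indices): 3;  atoms in N (indices): 1, 2
  Positive values: 7.9
  Negative values: -6.37, -4.79
Step 2: mu+(X) = mu(P) = sum of positive atom values = 7.9
Step 3: mu-(X) = -mu(N) = sum of |negative atom values| = 11.16
Step 4: |mu|(X) = mu+(X) + mu-(X) = 7.9 + 11.16 = 19.06


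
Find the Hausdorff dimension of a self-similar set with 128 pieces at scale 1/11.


For a self-similar set with N copies scaled by 1/r:
dim_H = log(N)/log(r) = log(128)/log(11)
= 4.85203/2.397895
= 2.023454


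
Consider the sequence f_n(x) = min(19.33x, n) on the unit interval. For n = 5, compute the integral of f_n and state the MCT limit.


f(x) = 19.33x on [0,1]; f_n(x) = min(19.33x, n). At n = 5:
Step 1: f(x) reaches 5 at x = 5/19.33 = 0.258665
Step 2: integral(f_5) = integral(19.33x, 0, 0.258665) + integral(5, 0.258665, 1)
       = 19.33*0.258665^2/2 + 5*(1 - 0.258665)
       = 0.646663 + 3.706674
       = 4.353337
Step 3: As n -> infinity, f_n increases to f, so by MCT integral(f_n) -> integral(f) = 19.33/2 = 9.665.
Convergence: integral(f_5) = 4.353337 -> 9.665 as n -> infinity


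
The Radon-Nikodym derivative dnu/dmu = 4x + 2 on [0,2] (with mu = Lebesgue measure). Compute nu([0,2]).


nu(A) = integral_A (dnu/dmu) dmu = integral_0^2 (4x + 2) dx
Step 1: Antiderivative F(x) = (4/2)x^2 + 2x
Step 2: F(2) = (4/2)*2^2 + 2*2 = 8 + 4 = 12
Step 3: F(0) = (4/2)*0^2 + 2*0 = 0.0 + 0 = 0.0
Step 4: nu([0,2]) = F(2) - F(0) = 12 - 0.0 = 12


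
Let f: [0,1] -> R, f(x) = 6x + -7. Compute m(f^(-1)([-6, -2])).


f^(-1)([-6, -2]) = {x : -6 <= 6x + -7 <= -2}
Solving: (-6 - -7)/6 <= x <= (-2 - -7)/6
= [0.166667, 0.833333]
Intersecting with [0,1]: [0.166667, 0.833333]
Measure = 0.833333 - 0.166667 = 0.666667


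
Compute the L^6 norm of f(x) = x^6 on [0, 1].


Step 1: ||f||_6 = (integral_0^1 |x^6|^6 dx)^(1/6)
     = (integral_0^1 x^36 dx)^(1/6)
Step 2: integral_0^1 x^36 dx = [x^37/(37)] from 0 to 1 = 1^37/37
     = 1/37 = 0.027027
Step 3: ||f||_6 = (0.027027)^(1/6) = 0.547814


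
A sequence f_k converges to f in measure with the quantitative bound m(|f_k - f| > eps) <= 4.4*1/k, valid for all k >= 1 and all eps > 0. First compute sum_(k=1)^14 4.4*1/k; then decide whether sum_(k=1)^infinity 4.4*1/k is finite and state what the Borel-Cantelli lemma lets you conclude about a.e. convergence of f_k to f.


Step 1: List the terms 4.4*1/k for k = 1 to 14:
  k=1: 4.4
  k=2: 2.2
  k=3: 1.466667
  k=4: 1.1
  k=5: 0.88
  k=6: 0.733333
  k=7: 0.628571
  k=8: 0.55
  k=9: 0.488889
  k=10: 0.44
  k=11: 0.4
  k=12: 0.366667
  k=13: 0.338462
  k=14: 0.314286
Step 2: Partial sum = 4.4 + 2.2 + 1.466667 + 1.1 + 0.88 + 0.733333 + 0.628571 + 0.55 + 0.488889 + 0.44 + 0.4 + 0.366667 + 0.338462 + 0.314286
     = 14.306874
Step 3: The full series sum_(k>=1) 4.4*1/k diverges (harmonic series, p = 1; a nonzero constant multiple of a divergent series diverges).
Step 4: The (first) Borel-Cantelli lemma requires a summable sequence of measures, so it does not apply here;
        from this bound alone no conclusion about a.e. convergence can be drawn (convergence in measure still
        gives an a.e.-convergent subsequence, but not a.e. convergence of the whole sequence).
Conclusion: series diverges; Borel-Cantelli is inconclusive about a.e. convergence of f_k.


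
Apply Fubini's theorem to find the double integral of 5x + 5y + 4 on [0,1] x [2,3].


By Fubini, integrate in x first, then y.
Step 1: Fix y, integrate over x in [0,1]:
  integral(5x + 5y + 4, x=0..1)
  = 5*(1^2 - 0^2)/2 + (5y + 4)*(1 - 0)
  = 2.5 + (5y + 4)*1
  = 2.5 + 5y + 4
  = 6.5 + 5y
Step 2: Integrate over y in [2,3]:
  integral(6.5 + 5y, y=2..3)
  = 6.5*1 + 5*(3^2 - 2^2)/2
  = 6.5 + 12.5
  = 19


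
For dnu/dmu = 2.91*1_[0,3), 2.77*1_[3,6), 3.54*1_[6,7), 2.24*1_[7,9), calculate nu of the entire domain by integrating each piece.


Integrate each piece of the Radon-Nikodym derivative:
Step 1: integral_0^3 2.91 dx = 2.91*(3-0) = 2.91*3 = 8.73
Step 2: integral_3^6 2.77 dx = 2.77*(6-3) = 2.77*3 = 8.31
Step 3: integral_6^7 3.54 dx = 3.54*(7-6) = 3.54*1 = 3.54
Step 4: integral_7^9 2.24 dx = 2.24*(9-7) = 2.24*2 = 4.48
Total: 8.73 + 8.31 + 3.54 + 4.48 = 25.06


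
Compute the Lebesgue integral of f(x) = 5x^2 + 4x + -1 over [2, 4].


The Lebesgue integral of a Riemann-integrable function agrees with the Riemann integral.
Antiderivative F(x) = (5/3)x^3 + (4/2)x^2 + -1x
F(4) = (5/3)*4^3 + (4/2)*4^2 + -1*4
     = (5/3)*64 + (4/2)*16 + -1*4
     = 106.666667 + 32 + -4
     = 134.666667
F(2) = 19.333333
Integral = F(4) - F(2) = 134.666667 - 19.333333 = 115.333333


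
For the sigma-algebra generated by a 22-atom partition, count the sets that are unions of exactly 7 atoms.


Each element of F is a union of some subset of the 22 atoms.
Elements that are unions of exactly 7 atoms correspond to 7-element subsets of the 22 atoms.
Count = C(22, 7) = 22! / (7! * 15!) = 170544.


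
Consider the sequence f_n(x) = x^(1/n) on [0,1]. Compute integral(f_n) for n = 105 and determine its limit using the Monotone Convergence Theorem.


At n = 105: f_105(x) = x^(1/105).
Step 1: integral(x^(1/105), 0, 1) = [x^(1/105+1) / (1/105+1)] from 0 to 1
     = 1 / (1/105 + 1) = 1 / ((105+1)/105) = 105/(105+1)
     = 105/106 = 0.990566
Step 2: As n -> infinity, f_n(x) = x^(1/n) -> 1 for x in (0,1], and f_n is increasing in n.
By MCT, lim_n integral(f_n) = integral(lim_n f_n) = integral(1, 0, 1) = 1.
Step 3: Verify convergence: 105/106 = 0.990566 -> 1


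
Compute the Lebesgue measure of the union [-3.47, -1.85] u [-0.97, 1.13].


For pairwise disjoint intervals, m(union) = sum of lengths.
= (-1.85 - -3.47) + (1.13 - -0.97)
= 1.62 + 2.1
= 3.72


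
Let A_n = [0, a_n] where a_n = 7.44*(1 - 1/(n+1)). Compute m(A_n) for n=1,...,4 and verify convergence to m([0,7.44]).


By continuity of measure from below: if A_n increases to A, then m(A_n) -> m(A).
Here A = [0, 7.44], so m(A) = 7.44
Step 1: a_1 = 7.44*(1 - 1/2) = 3.72, m(A_1) = 3.72
Step 2: a_2 = 7.44*(1 - 1/3) = 4.96, m(A_2) = 4.96
Step 3: a_3 = 7.44*(1 - 1/4) = 5.58, m(A_3) = 5.58
Step 4: a_4 = 7.44*(1 - 1/5) = 5.952, m(A_4) = 5.952
Limit: m(A_n) -> m([0,7.44]) = 7.44


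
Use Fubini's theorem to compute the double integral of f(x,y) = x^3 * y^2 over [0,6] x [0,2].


By Fubini's theorem, the double integral factors as a product of single integrals:
Step 1: integral_0^6 x^3 dx = [x^4/4] from 0 to 6
     = 6^4/4 = 324
Step 2: integral_0^2 y^2 dy = [y^3/3] from 0 to 2
     = 2^3/3 = 2.666667
Step 3: Double integral = 324 * 2.666667 = 864


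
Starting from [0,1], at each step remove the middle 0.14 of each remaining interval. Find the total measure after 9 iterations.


Step 1: At each step, fraction remaining = 1 - 0.14 = 0.86
Step 2: After 9 steps, measure = (0.86)^9
Result = 0.257327


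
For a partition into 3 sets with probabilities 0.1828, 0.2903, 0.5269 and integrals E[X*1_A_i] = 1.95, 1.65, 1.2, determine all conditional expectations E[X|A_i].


For each cell A_i: E[X|A_i] = E[X*1_A_i] / P(A_i)
Step 1: E[X|A_1] = 1.95 / 0.1828 = 10.667396
Step 2: E[X|A_2] = 1.65 / 0.2903 = 5.683775
Step 3: E[X|A_3] = 1.2 / 0.5269 = 2.277472
Verification: E[X] = sum E[X*1_A_i] = 1.95 + 1.65 + 1.2 = 4.8


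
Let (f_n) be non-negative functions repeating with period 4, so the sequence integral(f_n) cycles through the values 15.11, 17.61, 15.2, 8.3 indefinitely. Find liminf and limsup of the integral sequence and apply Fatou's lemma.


The sequence (integral(f_n)) is periodic with period 4, repeating the values 15.11, 17.61, 15.2, 8.3 indefinitely.
Step 1: For a periodic sequence, every tail (a_m, a_(m+1), ...) contains all 4 period values infinitely often.
Step 2: Hence inf of every tail = min of the period values = min(15.11, 17.61, 15.2, 8.3) = 8.3.
        liminf_n integral(f_n) = sup over m of (inf of tail from m) = 8.3.
Step 3: Similarly sup of every tail = max of the period values = 17.61.
        limsup_n integral(f_n) = 17.61.
Step 4: Fatou's lemma: integral(liminf_n f_n) <= liminf_n integral(f_n) = 8.3.
        So the integral of the pointwise liminf is at most 8.3.


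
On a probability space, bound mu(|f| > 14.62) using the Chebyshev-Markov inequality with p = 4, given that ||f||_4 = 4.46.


Chebyshev/Markov inequality: mu(|f| > eps) <= (||f||_p / eps)^p
Step 1: ||f||_4 / eps = 4.46 / 14.62 = 0.305062
Step 2: Raise to power p = 4:
  (0.305062)^4 = 0.008661
Step 3: Therefore mu(|f| > 14.62) <= 0.008661


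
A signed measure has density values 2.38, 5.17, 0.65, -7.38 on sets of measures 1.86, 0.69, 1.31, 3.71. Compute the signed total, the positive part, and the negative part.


Step 1: Compute signed measure on each set:
  Set 1: 2.38 * 1.86 = 4.4268
  Set 2: 5.17 * 0.69 = 3.5673
  Set 3: 0.65 * 1.31 = 0.8515
  Set 4: -7.38 * 3.71 = -27.3798
Step 2: Total signed measure = (4.4268) + (3.5673) + (0.8515) + (-27.3798)
     = -18.5342
Step 3: Positive part mu+(X) = sum of positive contributions = 8.8456
Step 4: Negative part mu-(X) = |sum of negative contributions| = 27.3798


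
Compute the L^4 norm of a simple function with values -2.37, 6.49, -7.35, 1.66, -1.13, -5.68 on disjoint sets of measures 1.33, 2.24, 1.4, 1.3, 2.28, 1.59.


Step 1: Compute |f_i|^4 for each value:
  |-2.37|^4 = 31.549566
  |6.49|^4 = 1774.102824
  |-7.35|^4 = 2918.430506
  |1.66|^4 = 7.593331
  |-1.13|^4 = 1.630474
  |-5.68|^4 = 1040.862454
Step 2: Multiply by measures and sum:
  31.549566 * 1.33 = 41.960922
  1774.102824 * 2.24 = 3973.990326
  2918.430506 * 1.4 = 4085.802709
  7.593331 * 1.3 = 9.871331
  1.630474 * 2.28 = 3.71748
  1040.862454 * 1.59 = 1654.971301
Sum = 41.960922 + 3973.990326 + 4085.802709 + 9.871331 + 3.71748 + 1654.971301 = 9770.314069
Step 3: Take the p-th root:
||f||_4 = (9770.314069)^(1/4) = 9.942077


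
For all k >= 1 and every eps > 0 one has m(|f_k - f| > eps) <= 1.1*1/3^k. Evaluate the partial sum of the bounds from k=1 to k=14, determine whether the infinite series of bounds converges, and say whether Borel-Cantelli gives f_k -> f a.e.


Step 1: List the terms 1.1*1/3^k for k = 1 to 14:
  k=1: 0.366667
  k=2: 0.122222
  k=3: 0.040741
  k=4: 0.01358
  k=5: 0.004527
  k=6: 0.001509
  k=7: 5.029721e-04
  k=8: 1.676574e-04
  k=9: 5.588579e-05
  k=10: 1.862860e-05
  k=11: 6.209532e-06
  k=12: 2.069844e-06
  k=13: 6.899480e-07
  k=14: 2.299827e-07
Step 2: Partial sum = 0.366667 + 0.122222 + 0.040741 + 0.01358 + 0.004527 + 0.001509 + 5.029721e-04 + 1.676574e-04 + 5.588579e-05 + 1.862860e-05 + 6.209532e-06 + 2.069844e-06 + 6.899480e-07 + 2.299827e-07
     = 0.55
Step 3: The full series sum_(k>=1) 1.1*1/3^k converges (geometric series with ratio 1/3 < 1; a constant multiple of a convergent series converges).
Step 4: Fix eps > 0. Since sum_k m(|f_k - f| > eps) < infinity, the Borel-Cantelli lemma gives
        m(limsup_k {|f_k - f| > eps}) = 0, i.e. for a.e. x, |f_k(x) - f(x)| <= eps for all large k.
        Applying this with eps = 1/j for j = 1, 2, ... and intersecting the countably many full-measure sets,
        for a.e. x we get limsup_k |f_k(x) - f(x)| <= 1/j for every j, hence f_k -> f almost everywhere.
Conclusion: series converges; Borel-Cantelli yields f_k -> f a.e.


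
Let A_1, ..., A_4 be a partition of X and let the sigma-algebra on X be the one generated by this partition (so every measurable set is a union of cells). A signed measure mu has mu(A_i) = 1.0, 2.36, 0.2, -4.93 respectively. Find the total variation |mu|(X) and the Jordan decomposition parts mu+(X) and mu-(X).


Step 1: Every measurable set is a union of atoms (the cells / points), so a Hahn decomposition is
  obtained by grouping atoms by sign: P = union of atoms with mu > 0, N = union of the remaining atoms.
  Atoms in P (indices): 1, 2, 3;  atoms in N (indices): 4
  Positive values: 1, 2.36, 0.2
  Negative values: -4.93
Step 2: mu+(X) = mu(P) = sum of positive atom values = 3.56
Step 3: mu-(X) = -mu(N) = sum of |negative atom values| = 4.93
Step 4: |mu|(X) = mu+(X) + mu-(X) = 3.56 + 4.93 = 8.49


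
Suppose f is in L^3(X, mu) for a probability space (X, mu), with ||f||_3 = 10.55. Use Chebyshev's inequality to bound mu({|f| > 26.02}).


Chebyshev/Markov inequality: mu(|f| > eps) <= (||f||_p / eps)^p
Step 1: ||f||_3 / eps = 10.55 / 26.02 = 0.405457
Step 2: Raise to power p = 3:
  (0.405457)^3 = 0.066655
Step 3: Therefore mu(|f| > 26.02) <= 0.066655


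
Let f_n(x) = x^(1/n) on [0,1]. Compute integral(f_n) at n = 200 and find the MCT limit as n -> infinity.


At n = 200: f_200(x) = x^(1/200).
Step 1: integral(x^(1/200), 0, 1) = [x^(1/200+1) / (1/200+1)] from 0 to 1
     = 1 / (1/200 + 1) = 1 / ((200+1)/200) = 200/(200+1)
     = 200/201 = 0.995025
Step 2: As n -> infinity, f_n(x) = x^(1/n) -> 1 for x in (0,1], and f_n is increasing in n.
By MCT, lim_n integral(f_n) = integral(lim_n f_n) = integral(1, 0, 1) = 1.
Step 3: Verify convergence: 200/201 = 0.995025 -> 1


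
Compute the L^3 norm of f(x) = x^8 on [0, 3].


Step 1: ||f||_3 = (integral_0^3 |x^8|^3 dx)^(1/3)
     = (integral_0^3 x^24 dx)^(1/3)
Step 2: integral_0^3 x^24 dx = [x^25/(25)] from 0 to 3 = 3^25/25
     = 847288609443/25 = 3.389154e+10
Step 3: ||f||_3 = (3.389154e+10)^(1/3) = 3236.163484


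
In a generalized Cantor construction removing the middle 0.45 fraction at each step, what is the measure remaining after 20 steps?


Step 1: At each step, fraction remaining = 1 - 0.45 = 0.55
Step 2: After 20 steps, measure = (0.55)^20
Result = 6.415844e-06


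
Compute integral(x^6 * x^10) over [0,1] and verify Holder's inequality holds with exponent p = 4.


Step 1: Exact integral of f*g = integral(x^16, 0, 1) = 1/17
     = 0.058824
Step 2: Holder bound with p=4, q=1.333333:
  ||f||_p = (integral x^24 dx)^(1/4) = (1/25)^(1/4) = 0.447214
  ||g||_q = (integral x^13.333333 dx)^(1/1.333333) = (1/14.333333)^(1/1.333333) = 0.13575
Step 3: Holder bound = ||f||_p * ||g||_q = 0.447214 * 0.13575 = 0.060709
Verification: 0.058824 <= 0.060709 (Holder holds)


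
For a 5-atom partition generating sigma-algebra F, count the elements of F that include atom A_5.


Each element of F is a union of some subset S of the 5 atoms.
The element contains A_5 iff A_5 is in S.
So we count subsets S of {A_1,...,A_5} with A_5 in S: choose freely among the other 4 atoms.
Count = 2^(5-1) = 2^4 = 16.


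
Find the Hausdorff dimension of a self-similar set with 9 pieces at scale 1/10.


For a self-similar set with N copies scaled by 1/r:
dim_H = log(N)/log(r) = log(9)/log(10)
= 2.197225/2.302585
= 0.954243


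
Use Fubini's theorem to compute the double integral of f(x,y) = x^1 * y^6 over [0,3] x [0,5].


By Fubini's theorem, the double integral factors as a product of single integrals:
Step 1: integral_0^3 x^1 dx = [x^2/2] from 0 to 3
     = 3^2/2 = 4.5
Step 2: integral_0^5 y^6 dy = [y^7/7] from 0 to 5
     = 5^7/7 = 11160.714286
Step 3: Double integral = 4.5 * 11160.714286 = 50223.214286


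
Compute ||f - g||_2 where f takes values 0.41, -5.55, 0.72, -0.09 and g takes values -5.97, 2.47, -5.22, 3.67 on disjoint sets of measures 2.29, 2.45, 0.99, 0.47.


Step 1: Compute differences f_i - g_i:
  0.41 - -5.97 = 6.38
  -5.55 - 2.47 = -8.02
  0.72 - -5.22 = 5.94
  -0.09 - 3.67 = -3.76
Step 2: Compute |diff|^2 * measure for each set:
  |6.38|^2 * 2.29 = 40.7044 * 2.29 = 93.213076
  |-8.02|^2 * 2.45 = 64.3204 * 2.45 = 157.58498
  |5.94|^2 * 0.99 = 35.2836 * 0.99 = 34.930764
  |-3.76|^2 * 0.47 = 14.1376 * 0.47 = 6.644672
Step 3: Sum = 292.373492
Step 4: ||f-g||_2 = (292.373492)^(1/2) = 17.098932


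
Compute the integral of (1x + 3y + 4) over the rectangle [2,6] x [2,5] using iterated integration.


By Fubini, integrate in x first, then y.
Step 1: Fix y, integrate over x in [2,6]:
  integral(1x + 3y + 4, x=2..6)
  = 1*(6^2 - 2^2)/2 + (3y + 4)*(6 - 2)
  = 16 + (3y + 4)*4
  = 16 + 12y + 16
  = 32 + 12y
Step 2: Integrate over y in [2,5]:
  integral(32 + 12y, y=2..5)
  = 32*3 + 12*(5^2 - 2^2)/2
  = 96 + 126
  = 222


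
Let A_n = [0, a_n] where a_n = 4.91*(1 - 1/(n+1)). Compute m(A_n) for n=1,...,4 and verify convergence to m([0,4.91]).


By continuity of measure from below: if A_n increases to A, then m(A_n) -> m(A).
Here A = [0, 4.91], so m(A) = 4.91
Step 1: a_1 = 4.91*(1 - 1/2) = 2.455, m(A_1) = 2.455
Step 2: a_2 = 4.91*(1 - 1/3) = 3.2733, m(A_2) = 3.2733
Step 3: a_3 = 4.91*(1 - 1/4) = 3.6825, m(A_3) = 3.6825
Step 4: a_4 = 4.91*(1 - 1/5) = 3.928, m(A_4) = 3.928
Limit: m(A_n) -> m([0,4.91]) = 4.91


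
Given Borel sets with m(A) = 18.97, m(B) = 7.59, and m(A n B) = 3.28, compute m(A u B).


By inclusion-exclusion: m(A u B) = m(A) + m(B) - m(A n B)
= 18.97 + 7.59 - 3.28
= 23.28


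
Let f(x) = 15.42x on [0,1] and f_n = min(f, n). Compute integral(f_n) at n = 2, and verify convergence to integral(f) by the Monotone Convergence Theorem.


f(x) = 15.42x on [0,1]; f_n(x) = min(15.42x, n). At n = 2:
Step 1: f(x) reaches 2 at x = 2/15.42 = 0.129702
Step 2: integral(f_2) = integral(15.42x, 0, 0.129702) + integral(2, 0.129702, 1)
       = 15.42*0.129702^2/2 + 2*(1 - 0.129702)
       = 0.129702 + 1.740597
       = 1.870298
Step 3: As n -> infinity, f_n increases to f, so by MCT integral(f_n) -> integral(f) = 15.42/2 = 7.71.
Convergence: integral(f_2) = 1.870298 -> 7.71 as n -> infinity


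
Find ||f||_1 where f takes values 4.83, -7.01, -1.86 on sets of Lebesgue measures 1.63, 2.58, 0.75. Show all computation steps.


Step 1: Compute |f_i|^1 for each value:
  |4.83|^1 = 4.83
  |-7.01|^1 = 7.01
  |-1.86|^1 = 1.86
Step 2: Multiply by measures and sum:
  4.83 * 1.63 = 7.8729
  7.01 * 2.58 = 18.0858
  1.86 * 0.75 = 1.395
Sum = 7.8729 + 18.0858 + 1.395 = 27.3537
Step 3: Take the p-th root:
||f||_1 = (27.3537)^(1/1) = 27.3537


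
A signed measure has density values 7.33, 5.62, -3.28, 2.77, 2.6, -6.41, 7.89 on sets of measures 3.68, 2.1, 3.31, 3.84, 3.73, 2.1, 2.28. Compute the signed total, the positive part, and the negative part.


Step 1: Compute signed measure on each set:
  Set 1: 7.33 * 3.68 = 26.9744
  Set 2: 5.62 * 2.1 = 11.802
  Set 3: -3.28 * 3.31 = -10.8568
  Set 4: 2.77 * 3.84 = 10.6368
  Set 5: 2.6 * 3.73 = 9.698
  Set 6: -6.41 * 2.1 = -13.461
  Set 7: 7.89 * 2.28 = 17.9892
Step 2: Total signed measure = (26.9744) + (11.802) + (-10.8568) + (10.6368) + (9.698) + (-13.461) + (17.9892)
     = 52.7826
Step 3: Positive part mu+(X) = sum of positive contributions = 77.1004
Step 4: Negative part mu-(X) = |sum of negative contributions| = 24.3178


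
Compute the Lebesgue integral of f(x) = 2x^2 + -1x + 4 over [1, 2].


The Lebesgue integral of a Riemann-integrable function agrees with the Riemann integral.
Antiderivative F(x) = (2/3)x^3 + (-1/2)x^2 + 4x
F(2) = (2/3)*2^3 + (-1/2)*2^2 + 4*2
     = (2/3)*8 + (-1/2)*4 + 4*2
     = 5.333333 + -2 + 8
     = 11.333333
F(1) = 4.166667
Integral = F(2) - F(1) = 11.333333 - 4.166667 = 7.166667


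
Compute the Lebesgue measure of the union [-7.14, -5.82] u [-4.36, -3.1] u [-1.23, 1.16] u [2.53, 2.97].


For pairwise disjoint intervals, m(union) = sum of lengths.
= (-5.82 - -7.14) + (-3.1 - -4.36) + (1.16 - -1.23) + (2.97 - 2.53)
= 1.32 + 1.26 + 2.39 + 0.44
= 5.41


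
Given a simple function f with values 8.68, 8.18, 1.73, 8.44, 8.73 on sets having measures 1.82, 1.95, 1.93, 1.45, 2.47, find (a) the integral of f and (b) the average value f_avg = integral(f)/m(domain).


Step 1: Integral = sum(value_i * measure_i)
= 8.68*1.82 + 8.18*1.95 + 1.73*1.93 + 8.44*1.45 + 8.73*2.47
= 15.7976 + 15.951 + 3.3389 + 12.238 + 21.5631
= 68.8886
Step 2: Total measure of domain = 1.82 + 1.95 + 1.93 + 1.45 + 2.47 = 9.62
Step 3: Average value = 68.8886 / 9.62 = 7.160977


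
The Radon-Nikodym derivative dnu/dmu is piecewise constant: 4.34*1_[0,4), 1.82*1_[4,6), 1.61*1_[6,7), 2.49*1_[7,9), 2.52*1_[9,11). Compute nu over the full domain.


Integrate each piece of the Radon-Nikodym derivative:
Step 1: integral_0^4 4.34 dx = 4.34*(4-0) = 4.34*4 = 17.36
Step 2: integral_4^6 1.82 dx = 1.82*(6-4) = 1.82*2 = 3.64
Step 3: integral_6^7 1.61 dx = 1.61*(7-6) = 1.61*1 = 1.61
Step 4: integral_7^9 2.49 dx = 2.49*(9-7) = 2.49*2 = 4.98
Step 5: integral_9^11 2.52 dx = 2.52*(11-9) = 2.52*2 = 5.04
Total: 17.36 + 3.64 + 1.61 + 4.98 + 5.04 = 32.63


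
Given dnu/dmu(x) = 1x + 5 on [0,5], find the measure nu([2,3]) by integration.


nu(A) = integral_A (dnu/dmu) dmu = integral_2^3 (1x + 5) dx
Step 1: Antiderivative F(x) = (1/2)x^2 + 5x
Step 2: F(3) = (1/2)*3^2 + 5*3 = 4.5 + 15 = 19.5
Step 3: F(2) = (1/2)*2^2 + 5*2 = 2 + 10 = 12
Step 4: nu([2,3]) = F(3) - F(2) = 19.5 - 12 = 7.5


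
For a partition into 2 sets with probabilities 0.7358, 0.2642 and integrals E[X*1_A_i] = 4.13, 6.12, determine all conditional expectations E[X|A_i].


For each cell A_i: E[X|A_i] = E[X*1_A_i] / P(A_i)
Step 1: E[X|A_1] = 4.13 / 0.7358 = 5.612938
Step 2: E[X|A_2] = 6.12 / 0.2642 = 23.164269
Verification: E[X] = sum E[X*1_A_i] = 4.13 + 6.12 = 10.25


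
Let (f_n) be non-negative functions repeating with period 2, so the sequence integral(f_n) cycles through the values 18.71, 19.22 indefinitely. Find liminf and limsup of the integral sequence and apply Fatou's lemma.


The sequence (integral(f_n)) is periodic with period 2, repeating the values 18.71, 19.22 indefinitely.
Step 1: For a periodic sequence, every tail (a_m, a_(m+1), ...) contains all 2 period values infinitely often.
Step 2: Hence inf of every tail = min of the period values = min(18.71, 19.22) = 18.71.
        liminf_n integral(f_n) = sup over m of (inf of tail from m) = 18.71.
Step 3: Similarly sup of every tail = max of the period values = 19.22.
        limsup_n integral(f_n) = 19.22.
Step 4: Fatou's lemma: integral(liminf_n f_n) <= liminf_n integral(f_n) = 18.71.
        So the integral of the pointwise liminf is at most 18.71.


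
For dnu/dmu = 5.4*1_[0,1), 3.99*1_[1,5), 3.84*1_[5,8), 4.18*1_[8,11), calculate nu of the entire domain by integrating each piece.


Integrate each piece of the Radon-Nikodym derivative:
Step 1: integral_0^1 5.4 dx = 5.4*(1-0) = 5.4*1 = 5.4
Step 2: integral_1^5 3.99 dx = 3.99*(5-1) = 3.99*4 = 15.96
Step 3: integral_5^8 3.84 dx = 3.84*(8-5) = 3.84*3 = 11.52
Step 4: integral_8^11 4.18 dx = 4.18*(11-8) = 4.18*3 = 12.54
Total: 5.4 + 15.96 + 11.52 + 12.54 = 45.42


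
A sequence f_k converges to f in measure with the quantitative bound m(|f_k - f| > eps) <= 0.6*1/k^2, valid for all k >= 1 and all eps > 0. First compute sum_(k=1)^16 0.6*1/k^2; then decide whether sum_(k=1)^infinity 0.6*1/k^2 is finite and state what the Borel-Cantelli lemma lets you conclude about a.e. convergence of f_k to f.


Step 1: List the terms 0.6*1/k^2 for k = 1 to 16:
  k=1: 0.6
  k=2: 0.15
  k=3: 0.066667
  k=4: 0.0375
  k=5: 0.024
  k=6: 0.016667
  k=7: 0.012245
  k=8: 0.009375
  k=9: 0.007407
  k=10: 0.006
  k=11: 0.004959
  k=12: 0.004167
  k=13: 0.00355
  k=14: 0.003061
  k=15: 0.002667
  k=16: 0.002344
Step 2: Partial sum = 0.6 + 0.15 + 0.066667 + 0.0375 + 0.024 + 0.016667 + 0.012245 + 0.009375 + 0.007407 + 0.006 + 0.004959 + 0.004167 + 0.00355 + 0.003061 + 0.002667 + 0.002344
     = 0.950608
Step 3: The full series sum_(k>=1) 0.6*1/k^2 converges (p-series with p = 2 > 1; a constant multiple of a convergent series converges).
Step 4: Fix eps > 0. Since sum_k m(|f_k - f| > eps) < infinity, the Borel-Cantelli lemma gives
        m(limsup_k {|f_k - f| > eps}) = 0, i.e. for a.e. x, |f_k(x) - f(x)| <= eps for all large k.
        Applying this with eps = 1/j for j = 1, 2, ... and intersecting the countably many full-measure sets,
        for a.e. x we get limsup_k |f_k(x) - f(x)| <= 1/j for every j, hence f_k -> f almost everywhere.
Conclusion: series converges; Borel-Cantelli yields f_k -> f a.e.


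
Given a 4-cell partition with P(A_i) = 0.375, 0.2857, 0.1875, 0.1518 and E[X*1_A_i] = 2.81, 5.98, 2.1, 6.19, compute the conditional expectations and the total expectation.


For each cell A_i: E[X|A_i] = E[X*1_A_i] / P(A_i)
Step 1: E[X|A_1] = 2.81 / 0.375 = 7.493333
Step 2: E[X|A_2] = 5.98 / 0.2857 = 20.931047
Step 3: E[X|A_3] = 2.1 / 0.1875 = 11.2
Step 4: E[X|A_4] = 6.19 / 0.1518 = 40.777339
Verification: E[X] = sum E[X*1_A_i] = 2.81 + 5.98 + 2.1 + 6.19 = 17.08
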